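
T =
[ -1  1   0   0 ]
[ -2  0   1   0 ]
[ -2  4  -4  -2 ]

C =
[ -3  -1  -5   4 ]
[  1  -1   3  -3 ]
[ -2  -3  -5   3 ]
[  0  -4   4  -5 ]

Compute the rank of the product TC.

First compute TC:
[[  4,   0,   8,  -7],
 [  4,  -1,   5,  -5],
 [ 18,  18,  34, -22]]
Now row reduce the product.
R2 ← R2 − R1: [0, -1, -3, 2]
R3 ← R3 − (9/2)·R1: [0, 18, -2, 19/2]
R3 ← R3 + (18)·R2: [0, 0, -56, 91/2]
3 nonzero rows, so rank(TC) = 3.

3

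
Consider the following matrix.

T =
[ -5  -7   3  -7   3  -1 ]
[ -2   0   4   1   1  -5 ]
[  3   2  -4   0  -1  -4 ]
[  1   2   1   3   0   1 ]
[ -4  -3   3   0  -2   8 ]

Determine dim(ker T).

Row reduce to echelon form.
R2 ← R2 − (2/5)·R1: [0, 14/5, 14/5, 19/5, -1/5, -23/5]
R3 ← R3 + (3/5)·R1: [0, -11/5, -11/5, -21/5, 4/5, -23/5]
R4 ← R4 + (1/5)·R1: [0, 3/5, 8/5, 8/5, 3/5, 4/5]
R5 ← R5 − (4/5)·R1: [0, 13/5, 3/5, 28/5, -22/5, 44/5]
R3 ← R3 + (11/14)·R2: [0, 0, 0, -17/14, 9/14, -115/14]
R4 ← R4 − (3/14)·R2: [0, 0, 1, 11/14, 9/14, 25/14]
R5 ← R5 − (13/14)·R2: [0, 0, -2, 29/14, -59/14, 183/14]
Swap R3 ↔ R4
R5 ← R5 + (2)·R3: [0, 0, 0, 51/14, -41/14, 233/14]
R5 ← R5 + (3)·R4: [0, 0, 0, 0, -1, -8]
5 nonzero rows, so rank(T) = 5.
T has 6 columns; by rank–nullity, nullity = 6 − 5 = 1.

1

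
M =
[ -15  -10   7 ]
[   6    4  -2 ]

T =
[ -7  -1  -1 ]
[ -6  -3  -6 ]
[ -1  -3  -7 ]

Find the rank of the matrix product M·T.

First compute MT:
[[158,  24,  26],
 [-64, -12, -16]]
Now row reduce the product.
R2 ← R2 + (32/79)·R1: [0, -180/79, -432/79]
2 nonzero rows, so rank(MT) = 2.

2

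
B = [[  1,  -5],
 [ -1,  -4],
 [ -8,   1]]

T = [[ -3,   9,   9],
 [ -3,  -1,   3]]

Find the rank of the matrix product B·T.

2

First compute BT:
[[ 12,  14,  -6],
 [ 15,  -5, -21],
 [ 21, -73, -69]]
Now row reduce the product.
R2 ← R2 − (5/4)·R1: [0, -45/2, -27/2]
R3 ← R3 − (7/4)·R1: [0, -195/2, -117/2]
R3 ← R3 − (13/3)·R2: [0, 0, 0]
2 nonzero rows, so rank(BT) = 2.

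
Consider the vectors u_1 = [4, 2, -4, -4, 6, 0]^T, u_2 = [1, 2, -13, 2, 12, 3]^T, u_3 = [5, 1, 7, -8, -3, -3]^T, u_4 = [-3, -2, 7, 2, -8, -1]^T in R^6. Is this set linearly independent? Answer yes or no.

Form the matrix with these vectors as rows and row reduce.
R2 ← R2 − (1/4)·R1: [0, 3/2, -12, 3, 21/2, 3]
R3 ← R3 − (5/4)·R1: [0, -3/2, 12, -3, -21/2, -3]
R4 ← R4 + (3/4)·R1: [0, -1/2, 4, -1, -7/2, -1]
R3 ← R3 + R2: [0, 0, 0, 0, 0, 0]
R4 ← R4 + (1/3)·R2: [0, 0, 0, 0, 0, 0]
2 nonzero rows, so the 4 vectors span a space of dimension 2.
Since 2 < 4, the vectors are linearly dependent.

no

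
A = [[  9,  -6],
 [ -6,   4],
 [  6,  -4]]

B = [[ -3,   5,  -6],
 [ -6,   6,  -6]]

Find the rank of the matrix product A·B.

First compute AB:
[[  9,   9, -18],
 [ -6,  -6,  12],
 [  6,   6, -12]]
Now row reduce the product.
R2 ← R2 + (2/3)·R1: [0, 0, 0]
R3 ← R3 − (2/3)·R1: [0, 0, 0]
1 nonzero row, so rank(AB) = 1.

1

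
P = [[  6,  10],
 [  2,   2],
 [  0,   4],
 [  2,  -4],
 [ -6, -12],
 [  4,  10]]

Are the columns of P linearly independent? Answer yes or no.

Row reduce P to echelon form.
R2 ← R2 − (1/3)·R1: [0, -4/3]
R4 ← R4 − (1/3)·R1: [0, -22/3]
R5 ← R5 + R1: [0, -2]
R6 ← R6 − (2/3)·R1: [0, 10/3]
R3 ← R3 + (3)·R2: [0, 0]
R4 ← R4 − (11/2)·R2: [0, 0]
R5 ← R5 − (3/2)·R2: [0, 0]
R6 ← R6 + (5/2)·R2: [0, 0]
2 pivots among 2 columns.
Every column is a pivot column, so the columns are linearly independent.

yes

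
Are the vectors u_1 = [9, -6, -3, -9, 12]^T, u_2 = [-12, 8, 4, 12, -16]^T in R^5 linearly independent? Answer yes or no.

no

Form the matrix with these vectors as rows and row reduce.
R2 ← R2 + (4/3)·R1: [0, 0, 0, 0, 0]
1 nonzero row, so the 2 vectors span a space of dimension 1.
Since 1 < 2, the vectors are linearly dependent.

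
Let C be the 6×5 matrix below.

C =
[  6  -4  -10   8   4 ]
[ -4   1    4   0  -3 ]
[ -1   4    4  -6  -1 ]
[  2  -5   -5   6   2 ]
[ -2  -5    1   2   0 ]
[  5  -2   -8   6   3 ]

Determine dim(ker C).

2

Row reduce to echelon form.
R2 ← R2 + (2/3)·R1: [0, -5/3, -8/3, 16/3, -1/3]
R3 ← R3 + (1/6)·R1: [0, 10/3, 7/3, -14/3, -1/3]
R4 ← R4 − (1/3)·R1: [0, -11/3, -5/3, 10/3, 2/3]
R5 ← R5 + (1/3)·R1: [0, -19/3, -7/3, 14/3, 4/3]
R6 ← R6 − (5/6)·R1: [0, 4/3, 1/3, -2/3, -1/3]
R3 ← R3 + (2)·R2: [0, 0, -3, 6, -1]
R4 ← R4 − (11/5)·R2: [0, 0, 21/5, -42/5, 7/5]
R5 ← R5 − (19/5)·R2: [0, 0, 39/5, -78/5, 13/5]
R6 ← R6 + (4/5)·R2: [0, 0, -9/5, 18/5, -3/5]
R4 ← R4 + (7/5)·R3: [0, 0, 0, 0, 0]
R5 ← R5 + (13/5)·R3: [0, 0, 0, 0, 0]
R6 ← R6 − (3/5)·R3: [0, 0, 0, 0, 0]
3 nonzero rows, so rank(C) = 3.
C has 5 columns; by rank–nullity, nullity = 5 − 3 = 2.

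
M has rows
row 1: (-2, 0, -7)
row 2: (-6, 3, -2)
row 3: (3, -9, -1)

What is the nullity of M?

0

Row reduce to echelon form.
R2 ← R2 − (3)·R1: [0, 3, 19]
R3 ← R3 + (3/2)·R1: [0, -9, -23/2]
R3 ← R3 + (3)·R2: [0, 0, 91/2]
3 nonzero rows, so rank(M) = 3.
M has 3 columns; by rank–nullity, nullity = 3 − 3 = 0.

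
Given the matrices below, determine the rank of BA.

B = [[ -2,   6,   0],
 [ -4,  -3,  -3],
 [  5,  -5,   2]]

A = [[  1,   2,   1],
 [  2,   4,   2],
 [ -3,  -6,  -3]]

First compute BA:
[[ 10,  20,  10],
 [ -1,  -2,  -1],
 [-11, -22, -11]]
Now row reduce the product.
R2 ← R2 + (1/10)·R1: [0, 0, 0]
R3 ← R3 + (11/10)·R1: [0, 0, 0]
1 nonzero row, so rank(BA) = 1.

1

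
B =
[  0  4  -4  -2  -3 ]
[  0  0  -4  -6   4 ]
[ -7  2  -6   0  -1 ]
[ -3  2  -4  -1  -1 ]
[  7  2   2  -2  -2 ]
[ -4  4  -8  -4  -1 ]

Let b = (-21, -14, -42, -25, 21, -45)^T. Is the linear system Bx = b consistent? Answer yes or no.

yes

Row reduce the augmented matrix [B | b].
Swap R1 ↔ R3
R4 ← R4 − (3/7)·R1: [0, 8/7, -10/7, -1, -4/7, -7]
R5 ← R5 + R1: [0, 4, -4, -2, -3, -21]
R6 ← R6 − (4/7)·R1: [0, 20/7, -32/7, -4, -3/7, -21]
Swap R2 ↔ R3
R4 ← R4 − (2/7)·R2: [0, 0, -2/7, -3/7, 2/7, -1]
R5 ← R5 − R2: [0, 0, 0, 0, 0, 0]
R6 ← R6 − (5/7)·R2: [0, 0, -12/7, -18/7, 12/7, -6]
R4 ← R4 − (1/14)·R3: [0, 0, 0, 0, 0, 0]
R6 ← R6 − (3/7)·R3: [0, 0, 0, 0, 0, 0]
The echelon form has 3 nonzero rows, and every pivot lies in the first 5 columns, so rank(B) = rank([B|b]) = 3.
The system is consistent.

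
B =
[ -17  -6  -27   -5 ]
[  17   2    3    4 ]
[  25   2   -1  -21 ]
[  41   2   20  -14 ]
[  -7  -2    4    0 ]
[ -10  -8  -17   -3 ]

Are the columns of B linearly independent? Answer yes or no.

Row reduce B to echelon form.
R2 ← R2 + R1: [0, -4, -24, -1]
R3 ← R3 + (25/17)·R1: [0, -116/17, -692/17, -482/17]
R4 ← R4 + (41/17)·R1: [0, -212/17, -767/17, -443/17]
R5 ← R5 − (7/17)·R1: [0, 8/17, 257/17, 35/17]
R6 ← R6 − (10/17)·R1: [0, -76/17, -19/17, -1/17]
R3 ← R3 − (29/17)·R2: [0, 0, 4/17, -453/17]
R4 ← R4 − (53/17)·R2: [0, 0, 505/17, -390/17]
R5 ← R5 + (2/17)·R2: [0, 0, 209/17, 33/17]
R6 ← R6 − (19/17)·R2: [0, 0, 437/17, 18/17]
R4 ← R4 − (505/4)·R3: [0, 0, 0, 13365/4]
R5 ← R5 − (209/4)·R3: [0, 0, 0, 5577/4]
R6 ← R6 − (437/4)·R3: [0, 0, 0, 11649/4]
R5 ← R5 − (169/405)·R4: [0, 0, 0, 0]
R6 ← R6 − (353/405)·R4: [0, 0, 0, 0]
4 pivots among 4 columns.
Every column is a pivot column, so the columns are linearly independent.

yes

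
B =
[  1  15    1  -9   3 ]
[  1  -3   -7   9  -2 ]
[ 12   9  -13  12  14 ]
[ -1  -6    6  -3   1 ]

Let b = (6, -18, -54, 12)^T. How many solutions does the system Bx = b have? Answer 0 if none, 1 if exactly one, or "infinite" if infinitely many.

infinite

Row reduce the augmented matrix [B | b].
R2 ← R2 − R1: [0, -18, -8, 18, -5, -24]
R3 ← R3 − (12)·R1: [0, -171, -25, 120, -22, -126]
R4 ← R4 + R1: [0, 9, 7, -12, 4, 18]
R3 ← R3 − (19/2)·R2: [0, 0, 51, -51, 51/2, 102]
R4 ← R4 + (1/2)·R2: [0, 0, 3, -3, 3/2, 6]
R4 ← R4 − (1/17)·R3: [0, 0, 0, 0, 0, 0]
The echelon form has 3 nonzero rows, and every pivot lies in the first 5 columns, so rank(B) = rank([B|b]) = 3.
The system is consistent.
rank = 3 < 5 unknowns, so there are infinitely many solutions.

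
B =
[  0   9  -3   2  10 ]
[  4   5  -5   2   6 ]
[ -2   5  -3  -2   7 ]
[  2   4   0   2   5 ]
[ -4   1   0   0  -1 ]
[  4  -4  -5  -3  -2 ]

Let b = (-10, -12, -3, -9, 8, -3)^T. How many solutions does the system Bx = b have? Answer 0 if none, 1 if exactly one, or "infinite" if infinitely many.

Row reduce the augmented matrix [B | b].
Swap R1 ↔ R2
R3 ← R3 + (1/2)·R1: [0, 15/2, -11/2, -1, 10, -9]
R4 ← R4 − (1/2)·R1: [0, 3/2, 5/2, 1, 2, -3]
R5 ← R5 + R1: [0, 6, -5, 2, 5, -4]
R6 ← R6 − R1: [0, -9, 0, -5, -8, 9]
R3 ← R3 − (5/6)·R2: [0, 0, -3, -8/3, 5/3, -2/3]
R4 ← R4 − (1/6)·R2: [0, 0, 3, 2/3, 1/3, -4/3]
R5 ← R5 − (2/3)·R2: [0, 0, -3, 2/3, -5/3, 8/3]
R6 ← R6 + R2: [0, 0, -3, -3, 2, -1]
R4 ← R4 + R3: [0, 0, 0, -2, 2, -2]
R5 ← R5 − R3: [0, 0, 0, 10/3, -10/3, 10/3]
R6 ← R6 − R3: [0, 0, 0, -1/3, 1/3, -1/3]
R5 ← R5 + (5/3)·R4: [0, 0, 0, 0, 0, 0]
R6 ← R6 − (1/6)·R4: [0, 0, 0, 0, 0, 0]
The echelon form has 4 nonzero rows, and every pivot lies in the first 5 columns, so rank(B) = rank([B|b]) = 4.
The system is consistent.
rank = 4 < 5 unknowns, so there are infinitely many solutions.

infinite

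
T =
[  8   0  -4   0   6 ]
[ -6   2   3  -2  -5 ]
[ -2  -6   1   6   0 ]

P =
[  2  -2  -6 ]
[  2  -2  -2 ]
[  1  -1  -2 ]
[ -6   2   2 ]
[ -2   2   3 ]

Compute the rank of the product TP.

First compute TP:
[[  0,   0, -22],
 [ 17,  -9,   7],
 [-51,  27,  34]]
Now row reduce the product.
Swap R1 ↔ R2
R3 ← R3 + (3)·R1: [0, 0, 55]
R3 ← R3 + (5/2)·R2: [0, 0, 0]
2 nonzero rows, so rank(TP) = 2.

2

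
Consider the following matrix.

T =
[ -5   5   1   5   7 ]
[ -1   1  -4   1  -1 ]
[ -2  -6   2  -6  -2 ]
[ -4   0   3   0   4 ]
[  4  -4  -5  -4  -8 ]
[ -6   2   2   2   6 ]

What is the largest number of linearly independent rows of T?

3

Row reduce to echelon form.
R2 ← R2 − (1/5)·R1: [0, 0, -21/5, 0, -12/5]
R3 ← R3 − (2/5)·R1: [0, -8, 8/5, -8, -24/5]
R4 ← R4 − (4/5)·R1: [0, -4, 11/5, -4, -8/5]
R5 ← R5 + (4/5)·R1: [0, 0, -21/5, 0, -12/5]
R6 ← R6 − (6/5)·R1: [0, -4, 4/5, -4, -12/5]
Swap R2 ↔ R3
R4 ← R4 − (1/2)·R2: [0, 0, 7/5, 0, 4/5]
R6 ← R6 − (1/2)·R2: [0, 0, 0, 0, 0]
R4 ← R4 + (1/3)·R3: [0, 0, 0, 0, 0]
R5 ← R5 − R3: [0, 0, 0, 0, 0]
Echelon form has 3 nonzero rows, so rank(T) = 3.
The rank gives the maximum number of linearly independent rows: 3.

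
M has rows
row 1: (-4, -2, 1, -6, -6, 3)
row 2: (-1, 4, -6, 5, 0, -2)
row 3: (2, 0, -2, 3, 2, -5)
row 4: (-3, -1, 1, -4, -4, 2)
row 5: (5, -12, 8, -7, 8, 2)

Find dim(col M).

5

Row reduce to echelon form.
R2 ← R2 − (1/4)·R1: [0, 9/2, -25/4, 13/2, 3/2, -11/4]
R3 ← R3 + (1/2)·R1: [0, -1, -3/2, 0, -1, -7/2]
R4 ← R4 − (3/4)·R1: [0, 1/2, 1/4, 1/2, 1/2, -1/4]
R5 ← R5 + (5/4)·R1: [0, -29/2, 37/4, -29/2, 1/2, 23/4]
R3 ← R3 + (2/9)·R2: [0, 0, -26/9, 13/9, -2/3, -37/9]
R4 ← R4 − (1/9)·R2: [0, 0, 17/18, -2/9, 1/3, 1/18]
R5 ← R5 + (29/9)·R2: [0, 0, -98/9, 58/9, 16/3, -28/9]
R4 ← R4 + (17/52)·R3: [0, 0, 0, 1/4, 3/26, -67/52]
R5 ← R5 − (49/13)·R3: [0, 0, 0, 1, 102/13, 161/13]
R5 ← R5 − (4)·R4: [0, 0, 0, 0, 96/13, 228/13]
Echelon form has 5 nonzero rows, so rank(M) = 5.
The column space has dimension equal to the rank: 5.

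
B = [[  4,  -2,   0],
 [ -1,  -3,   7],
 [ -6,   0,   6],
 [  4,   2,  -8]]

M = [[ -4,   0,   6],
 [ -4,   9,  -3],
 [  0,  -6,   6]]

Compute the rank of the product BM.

First compute BM:
[[ -8, -18,  30],
 [ 16, -69,  45],
 [ 24, -36,   0],
 [-24,  66, -30]]
Now row reduce the product.
R2 ← R2 + (2)·R1: [0, -105, 105]
R3 ← R3 + (3)·R1: [0, -90, 90]
R4 ← R4 − (3)·R1: [0, 120, -120]
R3 ← R3 − (6/7)·R2: [0, 0, 0]
R4 ← R4 + (8/7)·R2: [0, 0, 0]
2 nonzero rows, so rank(BM) = 2.

2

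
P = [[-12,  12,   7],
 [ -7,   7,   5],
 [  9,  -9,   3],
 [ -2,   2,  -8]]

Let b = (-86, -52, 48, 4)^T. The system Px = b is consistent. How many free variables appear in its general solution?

1

Row reduce the augmented matrix [P | b].
R2 ← R2 − (7/12)·R1: [0, 0, 11/12, -11/6]
R3 ← R3 + (3/4)·R1: [0, 0, 33/4, -33/2]
R4 ← R4 − (1/6)·R1: [0, 0, -55/6, 55/3]
R3 ← R3 − (9)·R2: [0, 0, 0, 0]
R4 ← R4 + (10)·R2: [0, 0, 0, 0]
The echelon form has 2 nonzero rows, and every pivot lies in the first 3 columns, so rank(P) = rank([P|b]) = 2.
The system is consistent.
Free variables = (unknowns) − (rank) = 3 − 2 = 1.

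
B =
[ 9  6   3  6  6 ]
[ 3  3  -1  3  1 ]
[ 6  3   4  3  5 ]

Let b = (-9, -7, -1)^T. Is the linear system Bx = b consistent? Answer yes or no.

no

Row reduce the augmented matrix [B | b].
R2 ← R2 − (1/3)·R1: [0, 1, -2, 1, -1, -4]
R3 ← R3 − (2/3)·R1: [0, -1, 2, -1, 1, 5]
R3 ← R3 + R2: [0, 0, 0, 0, 0, 1]
The echelon form has 3 nonzero rows; the last pivot sits in the augmented column, so rank(B) = 2 but rank([B|b]) = 3.
Since the ranks differ, the system is inconsistent.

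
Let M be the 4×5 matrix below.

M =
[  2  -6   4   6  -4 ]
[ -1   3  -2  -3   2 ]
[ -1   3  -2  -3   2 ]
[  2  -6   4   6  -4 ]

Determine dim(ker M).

4

Row reduce to echelon form.
R2 ← R2 + (1/2)·R1: [0, 0, 0, 0, 0]
R3 ← R3 + (1/2)·R1: [0, 0, 0, 0, 0]
R4 ← R4 − R1: [0, 0, 0, 0, 0]
1 nonzero row, so rank(M) = 1.
M has 5 columns; by rank–nullity, nullity = 5 − 1 = 4.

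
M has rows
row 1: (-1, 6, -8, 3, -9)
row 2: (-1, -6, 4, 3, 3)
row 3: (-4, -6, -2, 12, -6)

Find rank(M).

Row reduce to echelon form.
R2 ← R2 − R1: [0, -12, 12, 0, 12]
R3 ← R3 − (4)·R1: [0, -30, 30, 0, 30]
R3 ← R3 − (5/2)·R2: [0, 0, 0, 0, 0]
Echelon form has 2 nonzero rows, so rank(M) = 2.

2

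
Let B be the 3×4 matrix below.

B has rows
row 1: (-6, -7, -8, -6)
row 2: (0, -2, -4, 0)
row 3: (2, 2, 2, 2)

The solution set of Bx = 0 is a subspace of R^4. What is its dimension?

Row reduce to echelon form.
R3 ← R3 + (1/3)·R1: [0, -1/3, -2/3, 0]
R3 ← R3 − (1/6)·R2: [0, 0, 0, 0]
2 nonzero rows, so rank(B) = 2.
B has 4 columns; by rank–nullity, nullity = 4 − 2 = 2.

2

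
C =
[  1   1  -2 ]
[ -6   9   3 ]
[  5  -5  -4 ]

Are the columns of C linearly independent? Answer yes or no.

no

Row reduce C to echelon form.
R2 ← R2 + (6)·R1: [0, 15, -9]
R3 ← R3 − (5)·R1: [0, -10, 6]
R3 ← R3 + (2/3)·R2: [0, 0, 0]
2 pivots among 3 columns.
Only 2 < 3 pivot columns, so the columns are linearly dependent.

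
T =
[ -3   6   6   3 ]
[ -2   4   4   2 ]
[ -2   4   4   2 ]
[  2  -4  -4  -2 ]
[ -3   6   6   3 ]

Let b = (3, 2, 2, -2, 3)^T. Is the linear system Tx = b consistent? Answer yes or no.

yes

Row reduce the augmented matrix [T | b].
R2 ← R2 − (2/3)·R1: [0, 0, 0, 0, 0]
R3 ← R3 − (2/3)·R1: [0, 0, 0, 0, 0]
R4 ← R4 + (2/3)·R1: [0, 0, 0, 0, 0]
R5 ← R5 − R1: [0, 0, 0, 0, 0]
The echelon form has 1 nonzero rows, and every pivot lies in the first 4 columns, so rank(T) = rank([T|b]) = 1.
The system is consistent.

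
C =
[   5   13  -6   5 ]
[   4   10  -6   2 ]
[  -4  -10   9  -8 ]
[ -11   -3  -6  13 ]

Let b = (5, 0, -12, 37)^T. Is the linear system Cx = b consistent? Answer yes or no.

yes

Row reduce the augmented matrix [C | b].
R2 ← R2 − (4/5)·R1: [0, -2/5, -6/5, -2, -4]
R3 ← R3 + (4/5)·R1: [0, 2/5, 21/5, -4, -8]
R4 ← R4 + (11/5)·R1: [0, 128/5, -96/5, 24, 48]
R3 ← R3 + R2: [0, 0, 3, -6, -12]
R4 ← R4 + (64)·R2: [0, 0, -96, -104, -208]
R4 ← R4 + (32)·R3: [0, 0, 0, -296, -592]
The echelon form has 4 nonzero rows, and every pivot lies in the first 4 columns, so rank(C) = rank([C|b]) = 4.
The system is consistent.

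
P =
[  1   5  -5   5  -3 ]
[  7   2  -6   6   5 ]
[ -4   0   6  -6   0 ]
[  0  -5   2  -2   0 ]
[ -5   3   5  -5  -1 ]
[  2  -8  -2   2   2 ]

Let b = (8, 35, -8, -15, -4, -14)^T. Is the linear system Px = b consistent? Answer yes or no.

Row reduce the augmented matrix [P | b].
R2 ← R2 − (7)·R1: [0, -33, 29, -29, 26, -21]
R3 ← R3 + (4)·R1: [0, 20, -14, 14, -12, 24]
R5 ← R5 + (5)·R1: [0, 28, -20, 20, -16, 36]
R6 ← R6 − (2)·R1: [0, -18, 8, -8, 8, -30]
R3 ← R3 + (20/33)·R2: [0, 0, 118/33, -118/33, 124/33, 124/11]
R4 ← R4 − (5/33)·R2: [0, 0, -79/33, 79/33, -130/33, -130/11]
R5 ← R5 + (28/33)·R2: [0, 0, 152/33, -152/33, 200/33, 200/11]
R6 ← R6 − (6/11)·R2: [0, 0, -86/11, 86/11, -68/11, -204/11]
R4 ← R4 + (79/118)·R3: [0, 0, 0, 0, -84/59, -252/59]
R5 ← R5 − (76/59)·R3: [0, 0, 0, 0, 72/59, 216/59]
R6 ← R6 + (129/59)·R3: [0, 0, 0, 0, 120/59, 360/59]
R5 ← R5 + (6/7)·R4: [0, 0, 0, 0, 0, 0]
R6 ← R6 + (10/7)·R4: [0, 0, 0, 0, 0, 0]
The echelon form has 4 nonzero rows, and every pivot lies in the first 5 columns, so rank(P) = rank([P|b]) = 4.
The system is consistent.

yes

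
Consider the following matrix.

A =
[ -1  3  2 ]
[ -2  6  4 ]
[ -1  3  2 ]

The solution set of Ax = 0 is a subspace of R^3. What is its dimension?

2

Row reduce to echelon form.
R2 ← R2 − (2)·R1: [0, 0, 0]
R3 ← R3 − R1: [0, 0, 0]
1 nonzero row, so rank(A) = 1.
A has 3 columns; by rank–nullity, nullity = 3 − 1 = 2.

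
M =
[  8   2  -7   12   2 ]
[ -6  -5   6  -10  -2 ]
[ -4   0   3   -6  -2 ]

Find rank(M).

Row reduce to echelon form.
R2 ← R2 + (3/4)·R1: [0, -7/2, 3/4, -1, -1/2]
R3 ← R3 + (1/2)·R1: [0, 1, -1/2, 0, -1]
R3 ← R3 + (2/7)·R2: [0, 0, -2/7, -2/7, -8/7]
Echelon form has 3 nonzero rows, so rank(M) = 3.

3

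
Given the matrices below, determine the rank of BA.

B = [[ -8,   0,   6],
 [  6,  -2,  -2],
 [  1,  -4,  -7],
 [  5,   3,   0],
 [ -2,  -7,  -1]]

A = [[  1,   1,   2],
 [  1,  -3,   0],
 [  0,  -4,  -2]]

2

First compute BA:
[[ -8, -32, -28],
 [  4,  20,  16],
 [ -3,  41,  16],
 [  8,  -4,  10],
 [ -9,  23,  -2]]
Now row reduce the product.
R2 ← R2 + (1/2)·R1: [0, 4, 2]
R3 ← R3 − (3/8)·R1: [0, 53, 53/2]
R4 ← R4 + R1: [0, -36, -18]
R5 ← R5 − (9/8)·R1: [0, 59, 59/2]
R3 ← R3 − (53/4)·R2: [0, 0, 0]
R4 ← R4 + (9)·R2: [0, 0, 0]
R5 ← R5 − (59/4)·R2: [0, 0, 0]
2 nonzero rows, so rank(BA) = 2.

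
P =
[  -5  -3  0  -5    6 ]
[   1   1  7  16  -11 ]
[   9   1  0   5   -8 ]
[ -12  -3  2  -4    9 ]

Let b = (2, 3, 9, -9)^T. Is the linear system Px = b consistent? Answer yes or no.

Row reduce the augmented matrix [P | b].
R2 ← R2 + (1/5)·R1: [0, 2/5, 7, 15, -49/5, 17/5]
R3 ← R3 + (9/5)·R1: [0, -22/5, 0, -4, 14/5, 63/5]
R4 ← R4 − (12/5)·R1: [0, 21/5, 2, 8, -27/5, -69/5]
R3 ← R3 + (11)·R2: [0, 0, 77, 161, -105, 50]
R4 ← R4 − (21/2)·R2: [0, 0, -143/2, -299/2, 195/2, -99/2]
R4 ← R4 + (13/14)·R3: [0, 0, 0, 0, 0, -43/14]
The echelon form has 4 nonzero rows; the last pivot sits in the augmented column, so rank(P) = 3 but rank([P|b]) = 4.
Since the ranks differ, the system is inconsistent.

no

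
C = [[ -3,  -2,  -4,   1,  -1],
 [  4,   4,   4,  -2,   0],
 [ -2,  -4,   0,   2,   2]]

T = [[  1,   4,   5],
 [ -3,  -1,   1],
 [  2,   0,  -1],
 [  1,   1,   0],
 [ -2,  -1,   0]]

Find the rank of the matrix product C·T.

First compute CT:
[[ -2,  -8, -13],
 [ -2,  10,  20],
 [  8,  -4, -14]]
Now row reduce the product.
R2 ← R2 − R1: [0, 18, 33]
R3 ← R3 + (4)·R1: [0, -36, -66]
R3 ← R3 + (2)·R2: [0, 0, 0]
2 nonzero rows, so rank(CT) = 2.

2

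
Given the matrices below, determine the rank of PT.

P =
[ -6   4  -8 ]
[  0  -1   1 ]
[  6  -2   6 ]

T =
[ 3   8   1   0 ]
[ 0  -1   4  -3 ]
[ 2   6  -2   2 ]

2

First compute PT:
[[-34, -100,  26, -28],
 [  2,   7,  -6,   5],
 [ 30,  86, -14,  18]]
Now row reduce the product.
R2 ← R2 + (1/17)·R1: [0, 19/17, -76/17, 57/17]
R3 ← R3 + (15/17)·R1: [0, -38/17, 152/17, -114/17]
R3 ← R3 + (2)·R2: [0, 0, 0, 0]
2 nonzero rows, so rank(PT) = 2.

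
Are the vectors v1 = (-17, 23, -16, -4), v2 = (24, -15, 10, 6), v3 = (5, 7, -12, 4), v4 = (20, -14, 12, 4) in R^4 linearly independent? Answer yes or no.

Form the matrix with these vectors as rows and row reduce.
R2 ← R2 + (24/17)·R1: [0, 297/17, -214/17, 6/17]
R3 ← R3 + (5/17)·R1: [0, 234/17, -284/17, 48/17]
R4 ← R4 + (20/17)·R1: [0, 222/17, -116/17, -12/17]
R3 ← R3 − (26/33)·R2: [0, 0, -224/33, 28/11]
R4 ← R4 − (74/99)·R2: [0, 0, 256/99, -32/33]
R4 ← R4 + (8/21)·R3: [0, 0, 0, 0]
3 nonzero rows, so the 4 vectors span a space of dimension 3.
Since 3 < 4, the vectors are linearly dependent.

no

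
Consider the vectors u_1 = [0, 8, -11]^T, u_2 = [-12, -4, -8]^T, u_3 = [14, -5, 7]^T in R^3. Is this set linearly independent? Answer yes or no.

Form the matrix with these vectors as rows and row reduce.
Swap R1 ↔ R2
R3 ← R3 + (7/6)·R1: [0, -29/3, -7/3]
R3 ← R3 + (29/24)·R2: [0, 0, -125/8]
3 nonzero rows, so the 3 vectors span a space of dimension 3.
Since 3 = 3, the vectors are linearly independent.

yes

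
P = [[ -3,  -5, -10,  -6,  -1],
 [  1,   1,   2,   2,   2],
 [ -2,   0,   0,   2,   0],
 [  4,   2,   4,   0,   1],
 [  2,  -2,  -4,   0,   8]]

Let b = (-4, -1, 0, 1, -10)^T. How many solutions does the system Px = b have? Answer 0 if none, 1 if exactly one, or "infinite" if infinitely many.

Row reduce the augmented matrix [P | b].
R2 ← R2 + (1/3)·R1: [0, -2/3, -4/3, 0, 5/3, -7/3]
R3 ← R3 − (2/3)·R1: [0, 10/3, 20/3, 6, 2/3, 8/3]
R4 ← R4 + (4/3)·R1: [0, -14/3, -28/3, -8, -1/3, -13/3]
R5 ← R5 + (2/3)·R1: [0, -16/3, -32/3, -4, 22/3, -38/3]
R3 ← R3 + (5)·R2: [0, 0, 0, 6, 9, -9]
R4 ← R4 − (7)·R2: [0, 0, 0, -8, -12, 12]
R5 ← R5 − (8)·R2: [0, 0, 0, -4, -6, 6]
R4 ← R4 + (4/3)·R3: [0, 0, 0, 0, 0, 0]
R5 ← R5 + (2/3)·R3: [0, 0, 0, 0, 0, 0]
The echelon form has 3 nonzero rows, and every pivot lies in the first 5 columns, so rank(P) = rank([P|b]) = 3.
The system is consistent.
rank = 3 < 5 unknowns, so there are infinitely many solutions.

infinite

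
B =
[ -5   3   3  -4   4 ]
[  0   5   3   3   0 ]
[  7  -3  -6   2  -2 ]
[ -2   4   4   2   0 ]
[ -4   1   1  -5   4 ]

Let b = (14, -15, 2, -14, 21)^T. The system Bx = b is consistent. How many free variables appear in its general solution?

Row reduce the augmented matrix [B | b].
R3 ← R3 + (7/5)·R1: [0, 6/5, -9/5, -18/5, 18/5, 108/5]
R4 ← R4 − (2/5)·R1: [0, 14/5, 14/5, 18/5, -8/5, -98/5]
R5 ← R5 − (4/5)·R1: [0, -7/5, -7/5, -9/5, 4/5, 49/5]
R3 ← R3 − (6/25)·R2: [0, 0, -63/25, -108/25, 18/5, 126/5]
R4 ← R4 − (14/25)·R2: [0, 0, 28/25, 48/25, -8/5, -56/5]
R5 ← R5 + (7/25)·R2: [0, 0, -14/25, -24/25, 4/5, 28/5]
R4 ← R4 + (4/9)·R3: [0, 0, 0, 0, 0, 0]
R5 ← R5 − (2/9)·R3: [0, 0, 0, 0, 0, 0]
The echelon form has 3 nonzero rows, and every pivot lies in the first 5 columns, so rank(B) = rank([B|b]) = 3.
The system is consistent.
Free variables = (unknowns) − (rank) = 5 − 3 = 2.

2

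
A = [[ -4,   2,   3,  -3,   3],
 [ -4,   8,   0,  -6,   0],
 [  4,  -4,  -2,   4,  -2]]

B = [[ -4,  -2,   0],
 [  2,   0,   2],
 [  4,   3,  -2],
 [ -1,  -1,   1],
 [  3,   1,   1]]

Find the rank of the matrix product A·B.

First compute AB:
[[ 44,  23,  -2],
 [ 38,  14,  10],
 [-42, -20,  -2]]
Now row reduce the product.
R2 ← R2 − (19/22)·R1: [0, -129/22, 129/11]
R3 ← R3 + (21/22)·R1: [0, 43/22, -43/11]
R3 ← R3 + (1/3)·R2: [0, 0, 0]
2 nonzero rows, so rank(AB) = 2.

2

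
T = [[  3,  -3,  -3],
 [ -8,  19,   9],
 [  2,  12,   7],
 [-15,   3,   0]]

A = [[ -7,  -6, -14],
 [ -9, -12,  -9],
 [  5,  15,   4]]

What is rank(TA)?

First compute TA:
[[ -9, -27, -27],
 [-70, -45, -23],
 [-87, -51, -108],
 [ 78,  54, 183]]
Now row reduce the product.
R2 ← R2 − (70/9)·R1: [0, 165, 187]
R3 ← R3 − (29/3)·R1: [0, 210, 153]
R4 ← R4 + (26/3)·R1: [0, -180, -51]
R3 ← R3 − (14/11)·R2: [0, 0, -85]
R4 ← R4 + (12/11)·R2: [0, 0, 153]
R4 ← R4 + (9/5)·R3: [0, 0, 0]
3 nonzero rows, so rank(TA) = 3.

3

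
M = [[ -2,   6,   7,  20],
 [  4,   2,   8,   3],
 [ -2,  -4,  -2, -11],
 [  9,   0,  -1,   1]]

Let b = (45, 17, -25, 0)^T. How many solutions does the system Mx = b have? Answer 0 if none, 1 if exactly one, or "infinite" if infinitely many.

Row reduce the augmented matrix [M | b].
R2 ← R2 + (2)·R1: [0, 14, 22, 43, 107]
R3 ← R3 − R1: [0, -10, -9, -31, -70]
R4 ← R4 + (9/2)·R1: [0, 27, 61/2, 91, 405/2]
R3 ← R3 + (5/7)·R2: [0, 0, 47/7, -2/7, 45/7]
R4 ← R4 − (27/14)·R2: [0, 0, -167/14, 113/14, -27/7]
R4 ← R4 + (167/94)·R3: [0, 0, 0, 711/94, 711/94]
The echelon form has 4 nonzero rows, and every pivot lies in the first 4 columns, so rank(M) = rank([M|b]) = 4.
The system is consistent.
rank = 4 = number of unknowns, so the solution is unique.

1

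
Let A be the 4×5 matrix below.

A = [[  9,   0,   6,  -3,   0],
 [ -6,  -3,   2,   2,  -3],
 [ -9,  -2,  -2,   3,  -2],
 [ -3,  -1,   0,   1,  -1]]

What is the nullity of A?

3

Row reduce to echelon form.
R2 ← R2 + (2/3)·R1: [0, -3, 6, 0, -3]
R3 ← R3 + R1: [0, -2, 4, 0, -2]
R4 ← R4 + (1/3)·R1: [0, -1, 2, 0, -1]
R3 ← R3 − (2/3)·R2: [0, 0, 0, 0, 0]
R4 ← R4 − (1/3)·R2: [0, 0, 0, 0, 0]
2 nonzero rows, so rank(A) = 2.
A has 5 columns; by rank–nullity, nullity = 5 − 2 = 3.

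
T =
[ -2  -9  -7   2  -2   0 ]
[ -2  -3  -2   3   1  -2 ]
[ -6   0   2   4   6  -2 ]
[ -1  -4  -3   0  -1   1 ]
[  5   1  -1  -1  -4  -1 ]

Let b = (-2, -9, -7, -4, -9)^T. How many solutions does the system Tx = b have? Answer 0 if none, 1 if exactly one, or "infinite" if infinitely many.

Row reduce the augmented matrix [T | b].
R2 ← R2 − R1: [0, 6, 5, 1, 3, -2, -7]
R3 ← R3 − (3)·R1: [0, 27, 23, -2, 12, -2, -1]
R4 ← R4 − (1/2)·R1: [0, 1/2, 1/2, -1, 0, 1, -3]
R5 ← R5 + (5/2)·R1: [0, -43/2, -37/2, 4, -9, -1, -14]
R3 ← R3 − (9/2)·R2: [0, 0, 1/2, -13/2, -3/2, 7, 61/2]
R4 ← R4 − (1/12)·R2: [0, 0, 1/12, -13/12, -1/4, 7/6, -29/12]
R5 ← R5 + (43/12)·R2: [0, 0, -7/12, 91/12, 7/4, -49/6, -469/12]
R4 ← R4 − (1/6)·R3: [0, 0, 0, 0, 0, 0, -15/2]
R5 ← R5 + (7/6)·R3: [0, 0, 0, 0, 0, 0, -7/2]
R5 ← R5 − (7/15)·R4: [0, 0, 0, 0, 0, 0, 0]
The echelon form has 4 nonzero rows; the last pivot sits in the augmented column, so rank(T) = 3 but rank([T|b]) = 4.
Since the ranks differ, the system is inconsistent.
It has no solutions.

0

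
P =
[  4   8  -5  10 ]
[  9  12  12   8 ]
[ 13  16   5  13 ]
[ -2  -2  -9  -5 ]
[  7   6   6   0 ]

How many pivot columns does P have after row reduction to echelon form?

4

Row reduce to echelon form.
R2 ← R2 − (9/4)·R1: [0, -6, 93/4, -29/2]
R3 ← R3 − (13/4)·R1: [0, -10, 85/4, -39/2]
R4 ← R4 + (1/2)·R1: [0, 2, -23/2, 0]
R5 ← R5 − (7/4)·R1: [0, -8, 59/4, -35/2]
R3 ← R3 − (5/3)·R2: [0, 0, -35/2, 14/3]
R4 ← R4 + (1/3)·R2: [0, 0, -15/4, -29/6]
R5 ← R5 − (4/3)·R2: [0, 0, -65/4, 11/6]
R4 ← R4 − (3/14)·R3: [0, 0, 0, -35/6]
R5 ← R5 − (13/14)·R3: [0, 0, 0, -5/2]
R5 ← R5 − (3/7)·R4: [0, 0, 0, 0]
Echelon form has 4 nonzero rows, so rank(P) = 4.
Each nonzero row contributes one pivot column: 4 pivot columns.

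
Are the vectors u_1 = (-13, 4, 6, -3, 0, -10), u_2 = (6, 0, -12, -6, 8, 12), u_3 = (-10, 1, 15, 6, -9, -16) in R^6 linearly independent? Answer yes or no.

Form the matrix with these vectors as rows and row reduce.
R2 ← R2 + (6/13)·R1: [0, 24/13, -120/13, -96/13, 8, 96/13]
R3 ← R3 − (10/13)·R1: [0, -27/13, 135/13, 108/13, -9, -108/13]
R3 ← R3 + (9/8)·R2: [0, 0, 0, 0, 0, 0]
2 nonzero rows, so the 3 vectors span a space of dimension 2.
Since 2 < 3, the vectors are linearly dependent.

no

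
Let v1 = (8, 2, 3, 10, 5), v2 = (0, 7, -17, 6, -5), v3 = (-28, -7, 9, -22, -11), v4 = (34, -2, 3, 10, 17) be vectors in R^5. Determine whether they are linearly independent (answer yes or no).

Form the matrix with these vectors as rows and row reduce.
R3 ← R3 + (7/2)·R1: [0, 0, 39/2, 13, 13/2]
R4 ← R4 − (17/4)·R1: [0, -21/2, -39/4, -65/2, -17/4]
R4 ← R4 + (3/2)·R2: [0, 0, -141/4, -47/2, -47/4]
R4 ← R4 + (47/26)·R3: [0, 0, 0, 0, 0]
3 nonzero rows, so the 4 vectors span a space of dimension 3.
Since 3 < 4, the vectors are linearly dependent.

no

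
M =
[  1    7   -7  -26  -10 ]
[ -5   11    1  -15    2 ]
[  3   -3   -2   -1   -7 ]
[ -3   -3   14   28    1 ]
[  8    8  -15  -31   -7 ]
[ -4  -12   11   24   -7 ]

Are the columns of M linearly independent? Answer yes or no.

no

Row reduce M to echelon form.
R2 ← R2 + (5)·R1: [0, 46, -34, -145, -48]
R3 ← R3 − (3)·R1: [0, -24, 19, 77, 23]
R4 ← R4 + (3)·R1: [0, 18, -7, -50, -29]
R5 ← R5 − (8)·R1: [0, -48, 41, 177, 73]
R6 ← R6 + (4)·R1: [0, 16, -17, -80, -47]
R3 ← R3 + (12/23)·R2: [0, 0, 29/23, 31/23, -47/23]
R4 ← R4 − (9/23)·R2: [0, 0, 145/23, 155/23, -235/23]
R5 ← R5 + (24/23)·R2: [0, 0, 127/23, 591/23, 527/23]
R6 ← R6 − (8/23)·R2: [0, 0, -119/23, -680/23, -697/23]
R4 ← R4 − (5)·R3: [0, 0, 0, 0, 0]
R5 ← R5 − (127/29)·R3: [0, 0, 0, 574/29, 924/29]
R6 ← R6 + (119/29)·R3: [0, 0, 0, -697/29, -1122/29]
Swap R4 ↔ R5
R6 ← R6 + (17/14)·R4: [0, 0, 0, 0, 0]
4 pivots among 5 columns.
Only 4 < 5 pivot columns, so the columns are linearly dependent.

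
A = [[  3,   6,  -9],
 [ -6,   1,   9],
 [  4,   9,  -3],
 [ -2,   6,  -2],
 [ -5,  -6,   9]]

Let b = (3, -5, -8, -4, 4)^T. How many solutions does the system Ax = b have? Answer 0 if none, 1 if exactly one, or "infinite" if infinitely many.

0

Row reduce the augmented matrix [A | b].
R2 ← R2 + (2)·R1: [0, 13, -9, 1]
R3 ← R3 − (4/3)·R1: [0, 1, 9, -12]
R4 ← R4 + (2/3)·R1: [0, 10, -8, -2]
R5 ← R5 + (5/3)·R1: [0, 4, -6, 9]
R3 ← R3 − (1/13)·R2: [0, 0, 126/13, -157/13]
R4 ← R4 − (10/13)·R2: [0, 0, -14/13, -36/13]
R5 ← R5 − (4/13)·R2: [0, 0, -42/13, 113/13]
R4 ← R4 + (1/9)·R3: [0, 0, 0, -37/9]
R5 ← R5 + (1/3)·R3: [0, 0, 0, 14/3]
R5 ← R5 + (42/37)·R4: [0, 0, 0, 0]
The echelon form has 4 nonzero rows; the last pivot sits in the augmented column, so rank(A) = 3 but rank([A|b]) = 4.
Since the ranks differ, the system is inconsistent.
It has no solutions.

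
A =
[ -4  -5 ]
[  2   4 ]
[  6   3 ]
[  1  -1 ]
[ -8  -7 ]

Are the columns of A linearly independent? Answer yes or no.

Row reduce A to echelon form.
R2 ← R2 + (1/2)·R1: [0, 3/2]
R3 ← R3 + (3/2)·R1: [0, -9/2]
R4 ← R4 + (1/4)·R1: [0, -9/4]
R5 ← R5 − (2)·R1: [0, 3]
R3 ← R3 + (3)·R2: [0, 0]
R4 ← R4 + (3/2)·R2: [0, 0]
R5 ← R5 − (2)·R2: [0, 0]
2 pivots among 2 columns.
Every column is a pivot column, so the columns are linearly independent.

yes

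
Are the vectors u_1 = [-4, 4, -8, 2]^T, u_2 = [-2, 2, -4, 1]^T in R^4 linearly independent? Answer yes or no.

no

Form the matrix with these vectors as rows and row reduce.
R2 ← R2 − (1/2)·R1: [0, 0, 0, 0]
1 nonzero row, so the 2 vectors span a space of dimension 1.
Since 1 < 2, the vectors are linearly dependent.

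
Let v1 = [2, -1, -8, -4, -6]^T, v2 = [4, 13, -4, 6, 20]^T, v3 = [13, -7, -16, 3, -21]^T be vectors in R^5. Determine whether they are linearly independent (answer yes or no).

Form the matrix with these vectors as rows and row reduce.
R2 ← R2 − (2)·R1: [0, 15, 12, 14, 32]
R3 ← R3 − (13/2)·R1: [0, -1/2, 36, 29, 18]
R3 ← R3 + (1/30)·R2: [0, 0, 182/5, 442/15, 286/15]
3 nonzero rows, so the 3 vectors span a space of dimension 3.
Since 3 = 3, the vectors are linearly independent.

yes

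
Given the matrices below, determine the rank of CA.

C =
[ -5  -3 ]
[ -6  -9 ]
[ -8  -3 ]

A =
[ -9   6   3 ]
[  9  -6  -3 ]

First compute CA:
[[ 18, -12,  -6],
 [-27,  18,   9],
 [ 45, -30, -15]]
Now row reduce the product.
R2 ← R2 + (3/2)·R1: [0, 0, 0]
R3 ← R3 − (5/2)·R1: [0, 0, 0]
1 nonzero row, so rank(CA) = 1.

1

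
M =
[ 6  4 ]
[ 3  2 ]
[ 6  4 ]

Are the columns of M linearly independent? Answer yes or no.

Row reduce M to echelon form.
R2 ← R2 − (1/2)·R1: [0, 0]
R3 ← R3 − R1: [0, 0]
1 pivot among 2 columns.
Only 1 < 2 pivot columns, so the columns are linearly dependent.

no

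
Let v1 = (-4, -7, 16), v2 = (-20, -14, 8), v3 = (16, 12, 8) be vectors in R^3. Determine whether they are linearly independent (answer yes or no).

yes

Form the matrix with these vectors as rows and row reduce.
R2 ← R2 − (5)·R1: [0, 21, -72]
R3 ← R3 + (4)·R1: [0, -16, 72]
R3 ← R3 + (16/21)·R2: [0, 0, 120/7]
3 nonzero rows, so the 3 vectors span a space of dimension 3.
Since 3 = 3, the vectors are linearly independent.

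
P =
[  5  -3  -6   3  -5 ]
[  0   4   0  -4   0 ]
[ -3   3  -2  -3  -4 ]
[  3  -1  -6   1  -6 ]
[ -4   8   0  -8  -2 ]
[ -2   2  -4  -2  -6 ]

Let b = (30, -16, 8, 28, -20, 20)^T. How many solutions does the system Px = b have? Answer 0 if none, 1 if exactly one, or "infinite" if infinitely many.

infinite

Row reduce the augmented matrix [P | b].
R3 ← R3 + (3/5)·R1: [0, 6/5, -28/5, -6/5, -7, 26]
R4 ← R4 − (3/5)·R1: [0, 4/5, -12/5, -4/5, -3, 10]
R5 ← R5 + (4/5)·R1: [0, 28/5, -24/5, -28/5, -6, 4]
R6 ← R6 + (2/5)·R1: [0, 4/5, -32/5, -4/5, -8, 32]
R3 ← R3 − (3/10)·R2: [0, 0, -28/5, 0, -7, 154/5]
R4 ← R4 − (1/5)·R2: [0, 0, -12/5, 0, -3, 66/5]
R5 ← R5 − (7/5)·R2: [0, 0, -24/5, 0, -6, 132/5]
R6 ← R6 − (1/5)·R2: [0, 0, -32/5, 0, -8, 176/5]
R4 ← R4 − (3/7)·R3: [0, 0, 0, 0, 0, 0]
R5 ← R5 − (6/7)·R3: [0, 0, 0, 0, 0, 0]
R6 ← R6 − (8/7)·R3: [0, 0, 0, 0, 0, 0]
The echelon form has 3 nonzero rows, and every pivot lies in the first 5 columns, so rank(P) = rank([P|b]) = 3.
The system is consistent.
rank = 3 < 5 unknowns, so there are infinitely many solutions.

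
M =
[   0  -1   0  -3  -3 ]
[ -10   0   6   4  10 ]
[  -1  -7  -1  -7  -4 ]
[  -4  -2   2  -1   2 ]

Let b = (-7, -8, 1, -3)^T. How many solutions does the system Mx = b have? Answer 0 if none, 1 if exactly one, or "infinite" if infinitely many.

Row reduce the augmented matrix [M | b].
Swap R1 ↔ R2
R3 ← R3 − (1/10)·R1: [0, -7, -8/5, -37/5, -5, 9/5]
R4 ← R4 − (2/5)·R1: [0, -2, -2/5, -13/5, -2, 1/5]
R3 ← R3 − (7)·R2: [0, 0, -8/5, 68/5, 16, 254/5]
R4 ← R4 − (2)·R2: [0, 0, -2/5, 17/5, 4, 71/5]
R4 ← R4 − (1/4)·R3: [0, 0, 0, 0, 0, 3/2]
The echelon form has 4 nonzero rows; the last pivot sits in the augmented column, so rank(M) = 3 but rank([M|b]) = 4.
Since the ranks differ, the system is inconsistent.
It has no solutions.

0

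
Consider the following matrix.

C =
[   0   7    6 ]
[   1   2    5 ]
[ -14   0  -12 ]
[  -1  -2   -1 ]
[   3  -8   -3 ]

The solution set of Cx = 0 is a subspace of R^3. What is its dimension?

0

Row reduce to echelon form.
Swap R1 ↔ R2
R3 ← R3 + (14)·R1: [0, 28, 58]
R4 ← R4 + R1: [0, 0, 4]
R5 ← R5 − (3)·R1: [0, -14, -18]
R3 ← R3 − (4)·R2: [0, 0, 34]
R5 ← R5 + (2)·R2: [0, 0, -6]
R4 ← R4 − (2/17)·R3: [0, 0, 0]
R5 ← R5 + (3/17)·R3: [0, 0, 0]
3 nonzero rows, so rank(C) = 3.
C has 3 columns; by rank–nullity, nullity = 3 − 3 = 0.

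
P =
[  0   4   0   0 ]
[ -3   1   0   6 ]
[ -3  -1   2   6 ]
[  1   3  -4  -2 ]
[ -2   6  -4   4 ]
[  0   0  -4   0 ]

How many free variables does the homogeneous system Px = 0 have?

Row reduce to echelon form.
Swap R1 ↔ R2
R3 ← R3 − R1: [0, -2, 2, 0]
R4 ← R4 + (1/3)·R1: [0, 10/3, -4, 0]
R5 ← R5 − (2/3)·R1: [0, 16/3, -4, 0]
R3 ← R3 + (1/2)·R2: [0, 0, 2, 0]
R4 ← R4 − (5/6)·R2: [0, 0, -4, 0]
R5 ← R5 − (4/3)·R2: [0, 0, -4, 0]
R4 ← R4 + (2)·R3: [0, 0, 0, 0]
R5 ← R5 + (2)·R3: [0, 0, 0, 0]
R6 ← R6 + (2)·R3: [0, 0, 0, 0]
3 nonzero rows, so rank(P) = 3.
P has 4 columns; by rank–nullity, nullity = 4 − 3 = 1.

1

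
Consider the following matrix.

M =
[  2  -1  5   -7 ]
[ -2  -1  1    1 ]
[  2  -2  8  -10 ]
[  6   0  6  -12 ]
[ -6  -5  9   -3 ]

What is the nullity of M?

2

Row reduce to echelon form.
R2 ← R2 + R1: [0, -2, 6, -6]
R3 ← R3 − R1: [0, -1, 3, -3]
R4 ← R4 − (3)·R1: [0, 3, -9, 9]
R5 ← R5 + (3)·R1: [0, -8, 24, -24]
R3 ← R3 − (1/2)·R2: [0, 0, 0, 0]
R4 ← R4 + (3/2)·R2: [0, 0, 0, 0]
R5 ← R5 − (4)·R2: [0, 0, 0, 0]
2 nonzero rows, so rank(M) = 2.
M has 4 columns; by rank–nullity, nullity = 4 − 2 = 2.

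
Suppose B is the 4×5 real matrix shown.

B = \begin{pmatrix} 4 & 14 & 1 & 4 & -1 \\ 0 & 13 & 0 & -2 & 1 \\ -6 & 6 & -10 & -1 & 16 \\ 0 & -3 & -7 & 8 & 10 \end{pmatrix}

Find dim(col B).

3

Row reduce to echelon form.
R3 ← R3 + (3/2)·R1: [0, 27, -17/2, 5, 29/2]
R3 ← R3 − (27/13)·R2: [0, 0, -17/2, 119/13, 323/26]
R4 ← R4 + (3/13)·R2: [0, 0, -7, 98/13, 133/13]
R4 ← R4 − (14/17)·R3: [0, 0, 0, 0, 0]
Echelon form has 3 nonzero rows, so rank(B) = 3.
The column space has dimension equal to the rank: 3.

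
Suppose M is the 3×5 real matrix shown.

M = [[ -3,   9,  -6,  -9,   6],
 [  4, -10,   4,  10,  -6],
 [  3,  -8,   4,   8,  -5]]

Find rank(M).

Row reduce to echelon form.
R2 ← R2 + (4/3)·R1: [0, 2, -4, -2, 2]
R3 ← R3 + R1: [0, 1, -2, -1, 1]
R3 ← R3 − (1/2)·R2: [0, 0, 0, 0, 0]
Echelon form has 2 nonzero rows, so rank(M) = 2.

2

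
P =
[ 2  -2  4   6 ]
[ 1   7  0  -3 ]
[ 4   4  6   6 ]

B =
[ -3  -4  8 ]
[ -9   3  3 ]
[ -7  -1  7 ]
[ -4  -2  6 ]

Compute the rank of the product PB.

2

First compute PB:
[[-40, -30,  74],
 [-54,  23,  11],
 [-114, -22, 122]]
Now row reduce the product.
R2 ← R2 − (27/20)·R1: [0, 127/2, -889/10]
R3 ← R3 − (57/20)·R1: [0, 127/2, -889/10]
R3 ← R3 − R2: [0, 0, 0]
2 nonzero rows, so rank(PB) = 2.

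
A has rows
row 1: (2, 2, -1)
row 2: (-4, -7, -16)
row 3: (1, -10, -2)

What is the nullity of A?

0

Row reduce to echelon form.
R2 ← R2 + (2)·R1: [0, -3, -18]
R3 ← R3 − (1/2)·R1: [0, -11, -3/2]
R3 ← R3 − (11/3)·R2: [0, 0, 129/2]
3 nonzero rows, so rank(A) = 3.
A has 3 columns; by rank–nullity, nullity = 3 − 3 = 0.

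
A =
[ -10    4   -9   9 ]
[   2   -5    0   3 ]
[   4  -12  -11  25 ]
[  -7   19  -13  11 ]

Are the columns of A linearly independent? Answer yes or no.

Row reduce A to echelon form.
R2 ← R2 + (1/5)·R1: [0, -21/5, -9/5, 24/5]
R3 ← R3 + (2/5)·R1: [0, -52/5, -73/5, 143/5]
R4 ← R4 − (7/10)·R1: [0, 81/5, -67/10, 47/10]
R3 ← R3 − (52/21)·R2: [0, 0, -71/7, 117/7]
R4 ← R4 + (27/7)·R2: [0, 0, -191/14, 325/14]
R4 ← R4 − (191/142)·R3: [0, 0, 0, 52/71]
4 pivots among 4 columns.
Every column is a pivot column, so the columns are linearly independent.

yes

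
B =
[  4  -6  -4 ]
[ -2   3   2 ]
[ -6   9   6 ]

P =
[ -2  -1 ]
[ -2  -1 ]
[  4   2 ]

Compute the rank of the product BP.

First compute BP:
[[-12,  -6],
 [  6,   3],
 [ 18,   9]]
Now row reduce the product.
R2 ← R2 + (1/2)·R1: [0, 0]
R3 ← R3 + (3/2)·R1: [0, 0]
1 nonzero row, so rank(BP) = 1.

1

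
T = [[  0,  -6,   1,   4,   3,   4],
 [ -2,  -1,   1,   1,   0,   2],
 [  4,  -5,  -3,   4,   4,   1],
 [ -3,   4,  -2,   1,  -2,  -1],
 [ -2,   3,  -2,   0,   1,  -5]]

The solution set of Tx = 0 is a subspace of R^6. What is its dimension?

Row reduce to echelon form.
Swap R1 ↔ R2
R3 ← R3 + (2)·R1: [0, -7, -1, 6, 4, 5]
R4 ← R4 − (3/2)·R1: [0, 11/2, -7/2, -1/2, -2, -4]
R5 ← R5 − R1: [0, 4, -3, -1, 1, -7]
R3 ← R3 − (7/6)·R2: [0, 0, -13/6, 4/3, 1/2, 1/3]
R4 ← R4 + (11/12)·R2: [0, 0, -31/12, 19/6, 3/4, -1/3]
R5 ← R5 + (2/3)·R2: [0, 0, -7/3, 5/3, 3, -13/3]
R4 ← R4 − (31/26)·R3: [0, 0, 0, 41/26, 2/13, -19/26]
R5 ← R5 − (14/13)·R3: [0, 0, 0, 3/13, 32/13, -61/13]
R5 ← R5 − (6/41)·R4: [0, 0, 0, 0, 100/41, -188/41]
5 nonzero rows, so rank(T) = 5.
T has 6 columns; by rank–nullity, nullity = 6 − 5 = 1.

1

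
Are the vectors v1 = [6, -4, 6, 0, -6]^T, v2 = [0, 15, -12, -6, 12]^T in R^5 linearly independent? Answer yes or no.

yes

Form the matrix with these vectors as rows and row reduce.
2 nonzero rows, so the 2 vectors span a space of dimension 2.
Since 2 = 2, the vectors are linearly independent.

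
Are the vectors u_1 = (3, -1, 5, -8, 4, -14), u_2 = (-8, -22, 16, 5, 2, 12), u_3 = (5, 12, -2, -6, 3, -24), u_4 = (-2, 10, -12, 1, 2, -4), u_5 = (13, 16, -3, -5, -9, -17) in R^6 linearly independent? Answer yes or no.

Form the matrix with these vectors as rows and row reduce.
R2 ← R2 + (8/3)·R1: [0, -74/3, 88/3, -49/3, 38/3, -76/3]
R3 ← R3 − (5/3)·R1: [0, 41/3, -31/3, 22/3, -11/3, -2/3]
R4 ← R4 + (2/3)·R1: [0, 28/3, -26/3, -13/3, 14/3, -40/3]
R5 ← R5 − (13/3)·R1: [0, 61/3, -74/3, 89/3, -79/3, 131/3]
R3 ← R3 + (41/74)·R2: [0, 0, 219/37, -127/74, 124/37, -544/37]
R4 ← R4 + (14/37)·R2: [0, 0, 90/37, -389/37, 350/37, -848/37]
R5 ← R5 + (61/74)·R2: [0, 0, -18/37, 1199/74, -588/37, 843/37]
R4 ← R4 − (30/73)·R3: [0, 0, 0, -716/73, 590/73, -1232/73]
R5 ← R5 + (6/73)·R3: [0, 0, 0, 2345/146, -1140/73, 1575/73]
R5 ← R5 + (2345/1432)·R4: [0, 0, 0, 0, -1705/716, -1085/179]
5 nonzero rows, so the 5 vectors span a space of dimension 5.
Since 5 = 5, the vectors are linearly independent.

yes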